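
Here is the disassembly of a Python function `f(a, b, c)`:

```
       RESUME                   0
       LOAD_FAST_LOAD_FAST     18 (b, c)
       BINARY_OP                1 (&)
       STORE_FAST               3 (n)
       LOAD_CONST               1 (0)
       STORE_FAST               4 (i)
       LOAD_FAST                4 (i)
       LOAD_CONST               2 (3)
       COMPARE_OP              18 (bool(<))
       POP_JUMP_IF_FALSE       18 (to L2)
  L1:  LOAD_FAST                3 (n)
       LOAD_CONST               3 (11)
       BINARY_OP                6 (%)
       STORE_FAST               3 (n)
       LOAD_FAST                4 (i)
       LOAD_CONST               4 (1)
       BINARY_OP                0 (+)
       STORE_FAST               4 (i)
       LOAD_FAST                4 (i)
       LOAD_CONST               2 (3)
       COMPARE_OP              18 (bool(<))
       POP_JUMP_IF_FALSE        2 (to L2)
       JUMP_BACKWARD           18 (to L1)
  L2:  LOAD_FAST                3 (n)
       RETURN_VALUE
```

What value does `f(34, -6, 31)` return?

LOAD_FAST_LOAD_FAST b,c → push -6,31. Stack: [-6, 31]
BINARY_OP & → -6 & 31 = 26. Stack: [26]
STORE_FAST n → n=26. Stack: []
LOAD_CONST → push 0. Stack: [0]
STORE_FAST i → i=0. Stack: []
LOAD_FAST i → push 0. Stack: [0]
LOAD_CONST → push 3. Stack: [0, 3]
COMPARE_OP bool(<) → 0 vs 3 = True. Stack: [True]
POP_JUMP_IF_FALSE → pop True; no jump. Stack: []
LOAD_FAST n → push 26. Stack: [26]
LOAD_CONST → push 11. Stack: [26, 11]
BINARY_OP % → 26 % 11 = 4. Stack: [4]
STORE_FAST n → n=4. Stack: []
LOAD_FAST i → push 0. Stack: [0]
LOAD_CONST → push 1. Stack: [0, 1]
BINARY_OP + → 0 + 1 = 1. Stack: [1]
STORE_FAST i → i=1. Stack: []
LOAD_FAST i → push 1. Stack: [1]
LOAD_CONST → push 3. Stack: [1, 3]
COMPARE_OP bool(<) → 1 vs 3 = True. Stack: [True]
POP_JUMP_IF_FALSE → pop True; no jump. Stack: []
LOAD_FAST n → push 4. Stack: [4]
LOAD_CONST → push 11. Stack: [4, 11]
BINARY_OP % → 4 % 11 = 4. Stack: [4]
STORE_FAST n → n=4. Stack: []
LOAD_FAST i → push 1. Stack: [1]
LOAD_CONST → push 1. Stack: [1, 1]
BINARY_OP + → 1 + 1 = 2. Stack: [2]
STORE_FAST i → i=2. Stack: []
LOAD_FAST i → push 2. Stack: [2]
LOAD_CONST → push 3. Stack: [2, 3]
COMPARE_OP bool(<) → 2 vs 3 = True. Stack: [True]
POP_JUMP_IF_FALSE → pop True; no jump. Stack: []
LOAD_FAST n → push 4. Stack: [4]
LOAD_CONST → push 11. Stack: [4, 11]
BINARY_OP % → 4 % 11 = 4. Stack: [4]
STORE_FAST n → n=4. Stack: []
LOAD_FAST i → push 2. Stack: [2]
LOAD_CONST → push 1. Stack: [2, 1]
BINARY_OP + → 2 + 1 = 3. Stack: [3]
STORE_FAST i → i=3. Stack: []
LOAD_FAST i → push 3. Stack: [3]
LOAD_CONST → push 3. Stack: [3, 3]
COMPARE_OP bool(<) → 3 vs 3 = False. Stack: [False]
POP_JUMP_IF_FALSE → pop False; jump. Stack: []
LOAD_FAST n → push 4. Stack: [4]
RETURN_VALUE → return 4.

4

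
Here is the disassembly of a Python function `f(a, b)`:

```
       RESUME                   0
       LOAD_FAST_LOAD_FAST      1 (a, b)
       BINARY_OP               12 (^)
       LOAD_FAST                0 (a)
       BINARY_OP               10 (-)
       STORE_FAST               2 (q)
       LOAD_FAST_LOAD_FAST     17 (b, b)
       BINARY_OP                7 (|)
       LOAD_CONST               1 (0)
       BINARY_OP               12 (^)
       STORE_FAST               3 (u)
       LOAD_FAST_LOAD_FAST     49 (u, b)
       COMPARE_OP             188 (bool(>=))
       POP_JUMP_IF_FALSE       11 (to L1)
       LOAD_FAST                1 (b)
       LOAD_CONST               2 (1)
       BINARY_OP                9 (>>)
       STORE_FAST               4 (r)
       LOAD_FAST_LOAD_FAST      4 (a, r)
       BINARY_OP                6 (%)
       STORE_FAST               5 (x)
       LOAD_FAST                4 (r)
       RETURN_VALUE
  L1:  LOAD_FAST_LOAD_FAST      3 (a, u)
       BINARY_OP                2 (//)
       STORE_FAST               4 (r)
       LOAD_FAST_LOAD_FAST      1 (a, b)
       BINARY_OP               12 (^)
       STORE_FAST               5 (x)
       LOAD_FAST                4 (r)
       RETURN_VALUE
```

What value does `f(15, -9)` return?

-5

LOAD_FAST_LOAD_FAST a,b → push 15,-9. Stack: [15, -9]
BINARY_OP ^ → 15 ^ -9 = -8. Stack: [-8]
LOAD_FAST a → push 15. Stack: [-8, 15]
BINARY_OP - → -8 - 15 = -23. Stack: [-23]
STORE_FAST q → q=-23. Stack: []
LOAD_FAST_LOAD_FAST b,b → push -9,-9. Stack: [-9, -9]
BINARY_OP | → -9 | -9 = -9. Stack: [-9]
LOAD_CONST → push 0. Stack: [-9, 0]
BINARY_OP ^ → -9 ^ 0 = -9. Stack: [-9]
STORE_FAST u → u=-9. Stack: []
LOAD_FAST_LOAD_FAST u,b → push -9,-9. Stack: [-9, -9]
COMPARE_OP bool(>=) → -9 vs -9 = True. Stack: [True]
POP_JUMP_IF_FALSE → pop True; no jump. Stack: []
LOAD_FAST b → push -9. Stack: [-9]
LOAD_CONST → push 1. Stack: [-9, 1]
BINARY_OP >> → -9 >> 1 = -5. Stack: [-5]
STORE_FAST r → r=-5. Stack: []
LOAD_FAST_LOAD_FAST a,r → push 15,-5. Stack: [15, -5]
BINARY_OP % → 15 % -5 = 0. Stack: [0]
STORE_FAST x → x=0. Stack: []
LOAD_FAST r → push -5. Stack: [-5]
RETURN_VALUE → return -5.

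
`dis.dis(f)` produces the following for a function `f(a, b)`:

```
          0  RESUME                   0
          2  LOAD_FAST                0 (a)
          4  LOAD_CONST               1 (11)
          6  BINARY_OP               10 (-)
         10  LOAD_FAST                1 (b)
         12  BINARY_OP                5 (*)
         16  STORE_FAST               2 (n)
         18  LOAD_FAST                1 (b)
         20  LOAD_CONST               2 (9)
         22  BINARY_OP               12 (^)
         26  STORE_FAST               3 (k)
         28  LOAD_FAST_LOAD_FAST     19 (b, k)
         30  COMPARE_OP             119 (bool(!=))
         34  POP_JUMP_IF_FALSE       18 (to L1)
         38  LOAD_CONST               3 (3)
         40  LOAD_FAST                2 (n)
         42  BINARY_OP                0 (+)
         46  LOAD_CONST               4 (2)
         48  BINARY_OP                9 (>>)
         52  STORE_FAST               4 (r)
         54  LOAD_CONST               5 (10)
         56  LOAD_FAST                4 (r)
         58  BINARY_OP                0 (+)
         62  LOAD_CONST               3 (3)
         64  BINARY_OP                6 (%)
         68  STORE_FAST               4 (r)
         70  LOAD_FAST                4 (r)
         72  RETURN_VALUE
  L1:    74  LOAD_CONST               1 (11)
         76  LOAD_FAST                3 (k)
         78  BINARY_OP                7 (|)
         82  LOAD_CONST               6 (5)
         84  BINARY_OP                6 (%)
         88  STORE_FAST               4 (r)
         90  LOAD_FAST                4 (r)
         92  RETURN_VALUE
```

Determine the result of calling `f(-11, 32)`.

LOAD_FAST a → push -11. Stack: [-11]
LOAD_CONST → push 11. Stack: [-11, 11]
BINARY_OP - → -11 - 11 = -22. Stack: [-22]
LOAD_FAST b → push 32. Stack: [-22, 32]
BINARY_OP * → -22 * 32 = -704. Stack: [-704]
STORE_FAST n → n=-704. Stack: []
LOAD_FAST b → push 32. Stack: [32]
LOAD_CONST → push 9. Stack: [32, 9]
BINARY_OP ^ → 32 ^ 9 = 41. Stack: [41]
STORE_FAST k → k=41. Stack: []
LOAD_FAST_LOAD_FAST b,k → push 32,41. Stack: [32, 41]
COMPARE_OP bool(!=) → 32 vs 41 = True. Stack: [True]
POP_JUMP_IF_FALSE → pop True; no jump. Stack: []
LOAD_CONST → push 3. Stack: [3]
LOAD_FAST n → push -704. Stack: [3, -704]
BINARY_OP + → 3 + -704 = -701. Stack: [-701]
LOAD_CONST → push 2. Stack: [-701, 2]
BINARY_OP >> → -701 >> 2 = -176. Stack: [-176]
STORE_FAST r → r=-176. Stack: []
LOAD_CONST → push 10. Stack: [10]
LOAD_FAST r → push -176. Stack: [10, -176]
BINARY_OP + → 10 + -176 = -166. Stack: [-166]
LOAD_CONST → push 3. Stack: [-166, 3]
BINARY_OP % → -166 % 3 = 2. Stack: [2]
STORE_FAST r → r=2. Stack: []
LOAD_FAST r → push 2. Stack: [2]
RETURN_VALUE → return 2.

2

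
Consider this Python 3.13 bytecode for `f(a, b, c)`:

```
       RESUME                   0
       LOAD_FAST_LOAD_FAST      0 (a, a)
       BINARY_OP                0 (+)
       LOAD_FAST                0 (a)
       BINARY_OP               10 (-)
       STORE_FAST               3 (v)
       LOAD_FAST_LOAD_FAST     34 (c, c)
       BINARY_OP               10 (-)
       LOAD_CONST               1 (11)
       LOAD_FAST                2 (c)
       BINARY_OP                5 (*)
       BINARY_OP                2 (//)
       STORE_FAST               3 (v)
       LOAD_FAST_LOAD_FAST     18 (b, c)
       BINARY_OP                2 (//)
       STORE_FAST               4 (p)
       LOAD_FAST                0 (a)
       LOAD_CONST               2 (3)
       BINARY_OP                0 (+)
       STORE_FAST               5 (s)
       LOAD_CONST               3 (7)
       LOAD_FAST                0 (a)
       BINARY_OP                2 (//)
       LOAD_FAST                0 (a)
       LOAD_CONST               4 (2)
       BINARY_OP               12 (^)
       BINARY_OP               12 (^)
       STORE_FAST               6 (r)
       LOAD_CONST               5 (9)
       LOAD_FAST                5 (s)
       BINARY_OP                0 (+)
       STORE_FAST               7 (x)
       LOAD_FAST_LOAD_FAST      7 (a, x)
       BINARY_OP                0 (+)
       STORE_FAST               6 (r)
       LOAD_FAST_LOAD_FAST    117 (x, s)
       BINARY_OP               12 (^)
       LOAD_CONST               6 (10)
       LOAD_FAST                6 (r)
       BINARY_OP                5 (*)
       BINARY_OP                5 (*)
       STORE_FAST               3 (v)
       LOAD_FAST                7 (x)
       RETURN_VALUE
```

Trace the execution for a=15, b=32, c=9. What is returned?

LOAD_FAST_LOAD_FAST a,a → push 15,15. Stack: [15, 15]
BINARY_OP + → 15 + 15 = 30. Stack: [30]
LOAD_FAST a → push 15. Stack: [30, 15]
BINARY_OP - → 30 - 15 = 15. Stack: [15]
STORE_FAST v → v=15. Stack: []
LOAD_FAST_LOAD_FAST c,c → push 9,9. Stack: [9, 9]
BINARY_OP - → 9 - 9 = 0. Stack: [0]
LOAD_CONST → push 11. Stack: [0, 11]
LOAD_FAST c → push 9. Stack: [0, 11, 9]
BINARY_OP * → 11 * 9 = 99. Stack: [0, 99]
BINARY_OP // → 0 // 99 = 0. Stack: [0]
STORE_FAST v → v=0. Stack: []
LOAD_FAST_LOAD_FAST b,c → push 32,9. Stack: [32, 9]
BINARY_OP // → 32 // 9 = 3. Stack: [3]
STORE_FAST p → p=3. Stack: []
LOAD_FAST a → push 15. Stack: [15]
LOAD_CONST → push 3. Stack: [15, 3]
BINARY_OP + → 15 + 3 = 18. Stack: [18]
STORE_FAST s → s=18. Stack: []
LOAD_CONST → push 7. Stack: [7]
LOAD_FAST a → push 15. Stack: [7, 15]
BINARY_OP // → 7 // 15 = 0. Stack: [0]
LOAD_FAST a → push 15. Stack: [0, 15]
LOAD_CONST → push 2. Stack: [0, 15, 2]
BINARY_OP ^ → 15 ^ 2 = 13. Stack: [0, 13]
BINARY_OP ^ → 0 ^ 13 = 13. Stack: [13]
STORE_FAST r → r=13. Stack: []
LOAD_CONST → push 9. Stack: [9]
LOAD_FAST s → push 18. Stack: [9, 18]
BINARY_OP + → 9 + 18 = 27. Stack: [27]
STORE_FAST x → x=27. Stack: []
LOAD_FAST_LOAD_FAST a,x → push 15,27. Stack: [15, 27]
BINARY_OP + → 15 + 27 = 42. Stack: [42]
STORE_FAST r → r=42. Stack: []
LOAD_FAST_LOAD_FAST x,s → push 27,18. Stack: [27, 18]
BINARY_OP ^ → 27 ^ 18 = 9. Stack: [9]
LOAD_CONST → push 10. Stack: [9, 10]
LOAD_FAST r → push 42. Stack: [9, 10, 42]
BINARY_OP * → 10 * 42 = 420. Stack: [9, 420]
BINARY_OP * → 9 * 420 = 3780. Stack: [3780]
STORE_FAST v → v=3780. Stack: []
LOAD_FAST x → push 27. Stack: [27]
RETURN_VALUE → return 27.

27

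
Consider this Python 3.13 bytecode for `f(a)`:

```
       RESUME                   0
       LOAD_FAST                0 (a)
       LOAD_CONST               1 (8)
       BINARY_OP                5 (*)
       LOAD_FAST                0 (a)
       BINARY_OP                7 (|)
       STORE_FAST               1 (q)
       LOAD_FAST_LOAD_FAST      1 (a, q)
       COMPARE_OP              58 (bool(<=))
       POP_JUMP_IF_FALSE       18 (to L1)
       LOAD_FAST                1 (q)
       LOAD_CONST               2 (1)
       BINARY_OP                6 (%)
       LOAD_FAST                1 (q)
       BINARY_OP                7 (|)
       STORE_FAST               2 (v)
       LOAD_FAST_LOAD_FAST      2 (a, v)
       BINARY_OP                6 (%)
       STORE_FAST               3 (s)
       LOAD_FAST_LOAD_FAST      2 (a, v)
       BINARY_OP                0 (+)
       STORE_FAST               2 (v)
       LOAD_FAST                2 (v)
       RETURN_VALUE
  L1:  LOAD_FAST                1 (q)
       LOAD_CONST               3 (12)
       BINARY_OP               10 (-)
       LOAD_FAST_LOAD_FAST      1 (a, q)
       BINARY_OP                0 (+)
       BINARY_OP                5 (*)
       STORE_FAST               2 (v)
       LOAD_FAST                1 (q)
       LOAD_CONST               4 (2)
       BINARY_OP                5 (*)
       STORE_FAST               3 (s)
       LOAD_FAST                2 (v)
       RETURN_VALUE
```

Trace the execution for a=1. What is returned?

LOAD_FAST a → push 1. Stack: [1]
LOAD_CONST → push 8. Stack: [1, 8]
BINARY_OP * → 1 * 8 = 8. Stack: [8]
LOAD_FAST a → push 1. Stack: [8, 1]
BINARY_OP | → 8 | 1 = 9. Stack: [9]
STORE_FAST q → q=9. Stack: []
LOAD_FAST_LOAD_FAST a,q → push 1,9. Stack: [1, 9]
COMPARE_OP bool(<=) → 1 vs 9 = True. Stack: [True]
POP_JUMP_IF_FALSE → pop True; no jump. Stack: []
LOAD_FAST q → push 9. Stack: [9]
LOAD_CONST → push 1. Stack: [9, 1]
BINARY_OP % → 9 % 1 = 0. Stack: [0]
LOAD_FAST q → push 9. Stack: [0, 9]
BINARY_OP | → 0 | 9 = 9. Stack: [9]
STORE_FAST v → v=9. Stack: []
LOAD_FAST_LOAD_FAST a,v → push 1,9. Stack: [1, 9]
BINARY_OP % → 1 % 9 = 1. Stack: [1]
STORE_FAST s → s=1. Stack: []
LOAD_FAST_LOAD_FAST a,v → push 1,9. Stack: [1, 9]
BINARY_OP + → 1 + 9 = 10. Stack: [10]
STORE_FAST v → v=10. Stack: []
LOAD_FAST v → push 10. Stack: [10]
RETURN_VALUE → return 10.

10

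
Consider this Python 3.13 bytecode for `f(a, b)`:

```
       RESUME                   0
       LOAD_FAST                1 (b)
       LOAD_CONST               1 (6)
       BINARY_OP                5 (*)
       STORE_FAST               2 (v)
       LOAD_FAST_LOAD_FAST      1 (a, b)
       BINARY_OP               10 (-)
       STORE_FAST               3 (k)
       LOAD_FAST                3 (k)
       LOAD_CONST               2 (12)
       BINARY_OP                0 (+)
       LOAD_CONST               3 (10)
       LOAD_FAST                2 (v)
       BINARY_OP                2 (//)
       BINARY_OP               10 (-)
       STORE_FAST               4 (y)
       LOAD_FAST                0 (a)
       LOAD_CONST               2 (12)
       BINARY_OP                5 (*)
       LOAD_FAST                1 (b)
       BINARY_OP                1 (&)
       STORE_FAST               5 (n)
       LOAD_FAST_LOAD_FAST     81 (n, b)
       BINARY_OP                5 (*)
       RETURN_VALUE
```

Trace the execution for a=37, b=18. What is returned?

LOAD_FAST b → push 18. Stack: [18]
LOAD_CONST → push 6. Stack: [18, 6]
BINARY_OP * → 18 * 6 = 108. Stack: [108]
STORE_FAST v → v=108. Stack: []
LOAD_FAST_LOAD_FAST a,b → push 37,18. Stack: [37, 18]
BINARY_OP - → 37 - 18 = 19. Stack: [19]
STORE_FAST k → k=19. Stack: []
LOAD_FAST k → push 19. Stack: [19]
LOAD_CONST → push 12. Stack: [19, 12]
BINARY_OP + → 19 + 12 = 31. Stack: [31]
LOAD_CONST → push 10. Stack: [31, 10]
LOAD_FAST v → push 108. Stack: [31, 10, 108]
BINARY_OP // → 10 // 108 = 0. Stack: [31, 0]
BINARY_OP - → 31 - 0 = 31. Stack: [31]
STORE_FAST y → y=31. Stack: []
LOAD_FAST a → push 37. Stack: [37]
LOAD_CONST → push 12. Stack: [37, 12]
BINARY_OP * → 37 * 12 = 444. Stack: [444]
LOAD_FAST b → push 18. Stack: [444, 18]
BINARY_OP & → 444 & 18 = 16. Stack: [16]
STORE_FAST n → n=16. Stack: []
LOAD_FAST_LOAD_FAST n,b → push 16,18. Stack: [16, 18]
BINARY_OP * → 16 * 18 = 288. Stack: [288]
RETURN_VALUE → return 288.

288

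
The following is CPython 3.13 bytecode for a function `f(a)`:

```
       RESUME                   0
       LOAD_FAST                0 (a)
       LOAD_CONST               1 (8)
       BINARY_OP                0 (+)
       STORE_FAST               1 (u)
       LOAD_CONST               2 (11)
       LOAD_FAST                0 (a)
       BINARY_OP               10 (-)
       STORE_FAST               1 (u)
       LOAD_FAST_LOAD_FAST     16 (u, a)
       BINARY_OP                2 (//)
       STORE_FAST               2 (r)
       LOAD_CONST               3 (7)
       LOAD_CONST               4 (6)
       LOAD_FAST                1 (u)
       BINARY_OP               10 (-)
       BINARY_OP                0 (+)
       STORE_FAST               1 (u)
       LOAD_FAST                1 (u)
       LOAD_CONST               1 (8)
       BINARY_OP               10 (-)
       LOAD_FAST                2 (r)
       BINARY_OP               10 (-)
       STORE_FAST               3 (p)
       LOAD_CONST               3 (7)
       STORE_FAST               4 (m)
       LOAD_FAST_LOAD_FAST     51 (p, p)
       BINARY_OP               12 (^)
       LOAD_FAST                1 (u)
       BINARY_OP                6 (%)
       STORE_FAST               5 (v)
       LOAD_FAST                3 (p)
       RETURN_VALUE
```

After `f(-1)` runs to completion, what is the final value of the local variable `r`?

LOAD_FAST a → push -1. Stack: [-1]
LOAD_CONST → push 8. Stack: [-1, 8]
BINARY_OP + → -1 + 8 = 7. Stack: [7]
STORE_FAST u → u=7. Stack: []
LOAD_CONST → push 11. Stack: [11]
LOAD_FAST a → push -1. Stack: [11, -1]
BINARY_OP - → 11 - -1 = 12. Stack: [12]
STORE_FAST u → u=12. Stack: []
LOAD_FAST_LOAD_FAST u,a → push 12,-1. Stack: [12, -1]
BINARY_OP // → 12 // -1 = -12. Stack: [-12]
STORE_FAST r → r=-12. Stack: []
LOAD_CONST → push 7. Stack: [7]
LOAD_CONST → push 6. Stack: [7, 6]
LOAD_FAST u → push 12. Stack: [7, 6, 12]
BINARY_OP - → 6 - 12 = -6. Stack: [7, -6]
BINARY_OP + → 7 + -6 = 1. Stack: [1]
STORE_FAST u → u=1. Stack: []
LOAD_FAST u → push 1. Stack: [1]
LOAD_CONST → push 8. Stack: [1, 8]
BINARY_OP - → 1 - 8 = -7. Stack: [-7]
LOAD_FAST r → push -12. Stack: [-7, -12]
BINARY_OP - → -7 - -12 = 5. Stack: [5]
STORE_FAST p → p=5. Stack: []
LOAD_CONST → push 7. Stack: [7]
STORE_FAST m → m=7. Stack: []
LOAD_FAST_LOAD_FAST p,p → push 5,5. Stack: [5, 5]
BINARY_OP ^ → 5 ^ 5 = 0. Stack: [0]
LOAD_FAST u → push 1. Stack: [0, 1]
BINARY_OP % → 0 % 1 = 0. Stack: [0]
STORE_FAST v → v=0. Stack: []
LOAD_FAST p → push 5. Stack: [5]
RETURN_VALUE → return 5.

-12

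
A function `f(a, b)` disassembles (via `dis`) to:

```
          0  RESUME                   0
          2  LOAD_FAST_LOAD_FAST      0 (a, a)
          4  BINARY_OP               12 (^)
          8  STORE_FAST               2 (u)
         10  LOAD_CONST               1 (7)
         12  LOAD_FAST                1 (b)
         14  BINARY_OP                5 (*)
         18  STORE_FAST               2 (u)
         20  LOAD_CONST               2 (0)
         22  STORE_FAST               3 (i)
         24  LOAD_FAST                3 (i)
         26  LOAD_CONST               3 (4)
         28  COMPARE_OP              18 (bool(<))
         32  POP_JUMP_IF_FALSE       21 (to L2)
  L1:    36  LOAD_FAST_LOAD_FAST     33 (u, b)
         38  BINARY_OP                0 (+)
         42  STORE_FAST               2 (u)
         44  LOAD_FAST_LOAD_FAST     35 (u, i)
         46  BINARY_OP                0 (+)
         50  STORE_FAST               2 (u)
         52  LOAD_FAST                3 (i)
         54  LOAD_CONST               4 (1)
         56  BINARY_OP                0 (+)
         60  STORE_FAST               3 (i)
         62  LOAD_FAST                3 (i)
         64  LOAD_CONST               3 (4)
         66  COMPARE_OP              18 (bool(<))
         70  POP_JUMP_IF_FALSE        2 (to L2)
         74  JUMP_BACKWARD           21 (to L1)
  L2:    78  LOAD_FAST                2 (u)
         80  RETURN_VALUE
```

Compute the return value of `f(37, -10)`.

LOAD_FAST_LOAD_FAST a,a → push 37,37
BINARY_OP ^ → 37 ^ 37 = 0
STORE_FAST u → u=0
LOAD_CONST → push 7
LOAD_FAST b → push -10
BINARY_OP * → 7 * -10 = -70
STORE_FAST u → u=-70
LOAD_CONST → push 0
STORE_FAST i → i=0
LOAD_FAST i → push 0
LOAD_CONST → push 4
COMPARE_OP bool(<) → 0 vs 4 = True
POP_JUMP_IF_FALSE → pop True; no jump
LOAD_FAST_LOAD_FAST u,b → push -70,-10
BINARY_OP + → -70 + -10 = -80
STORE_FAST u → u=-80
LOAD_FAST_LOAD_FAST u,i → push -80,0
BINARY_OP + → -80 + 0 = -80
STORE_FAST u → u=-80
LOAD_FAST i → push 0
LOAD_CONST → push 1
BINARY_OP + → 0 + 1 = 1
STORE_FAST i → i=1
LOAD_FAST i → push 1
LOAD_CONST → push 4
COMPARE_OP bool(<) → 1 vs 4 = True
POP_JUMP_IF_FALSE → pop True; no jump
LOAD_FAST_LOAD_FAST u,b → push -80,-10
BINARY_OP + → -80 + -10 = -90
STORE_FAST u → u=-90
LOAD_FAST_LOAD_FAST u,i → push -90,1
BINARY_OP + → -90 + 1 = -89
STORE_FAST u → u=-89
LOAD_FAST i → push 1
LOAD_CONST → push 1
BINARY_OP + → 1 + 1 = 2
STORE_FAST i → i=2
LOAD_FAST i → push 2
LOAD_CONST → push 4
COMPARE_OP bool(<) → 2 vs 4 = True
POP_JUMP_IF_FALSE → pop True; no jump
LOAD_FAST_LOAD_FAST u,b → push -89,-10
BINARY_OP + → -89 + -10 = -99
STORE_FAST u → u=-99
LOAD_FAST_LOAD_FAST u,i → push -99,2
BINARY_OP + → -99 + 2 = -97
STORE_FAST u → u=-97
LOAD_FAST i → push 2
LOAD_CONST → push 1
BINARY_OP + → 2 + 1 = 3
STORE_FAST i → i=3
LOAD_FAST i → push 3
LOAD_CONST → push 4
COMPARE_OP bool(<) → 3 vs 4 = True
POP_JUMP_IF_FALSE → pop True; no jump
LOAD_FAST_LOAD_FAST u,b → push -97,-10
BINARY_OP + → -97 + -10 = -107
STORE_FAST u → u=-107
LOAD_FAST_LOAD_FAST u,i → push -107,3
BINARY_OP + → -107 + 3 = -104
STORE_FAST u → u=-104
LOAD_FAST i → push 3
LOAD_CONST → push 1
BINARY_OP + → 3 + 1 = 4
STORE_FAST i → i=4
LOAD_FAST i → push 4
LOAD_CONST → push 4
COMPARE_OP bool(<) → 4 vs 4 = False
POP_JUMP_IF_FALSE → pop False; jump
LOAD_FAST u → push -104
RETURN_VALUE → return -104.

-104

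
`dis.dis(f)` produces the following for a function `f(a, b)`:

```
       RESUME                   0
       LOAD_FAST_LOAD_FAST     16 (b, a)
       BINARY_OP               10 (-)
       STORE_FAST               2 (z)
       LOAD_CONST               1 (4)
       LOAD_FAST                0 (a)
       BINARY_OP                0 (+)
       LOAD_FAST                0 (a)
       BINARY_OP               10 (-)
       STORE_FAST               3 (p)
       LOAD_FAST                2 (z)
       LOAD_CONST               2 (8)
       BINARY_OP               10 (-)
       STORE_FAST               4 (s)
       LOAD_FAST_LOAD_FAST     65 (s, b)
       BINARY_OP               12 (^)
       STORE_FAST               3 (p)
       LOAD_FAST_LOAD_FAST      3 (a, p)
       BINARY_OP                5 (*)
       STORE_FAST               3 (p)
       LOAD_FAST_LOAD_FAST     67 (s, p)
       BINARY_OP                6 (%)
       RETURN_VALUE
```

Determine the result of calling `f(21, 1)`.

-28

LOAD_FAST_LOAD_FAST b,a → push 1,21. Stack: [1, 21]
BINARY_OP - → 1 - 21 = -20. Stack: [-20]
STORE_FAST z → z=-20. Stack: []
LOAD_CONST → push 4. Stack: [4]
LOAD_FAST a → push 21. Stack: [4, 21]
BINARY_OP + → 4 + 21 = 25. Stack: [25]
LOAD_FAST a → push 21. Stack: [25, 21]
BINARY_OP - → 25 - 21 = 4. Stack: [4]
STORE_FAST p → p=4. Stack: []
LOAD_FAST z → push -20. Stack: [-20]
LOAD_CONST → push 8. Stack: [-20, 8]
BINARY_OP - → -20 - 8 = -28. Stack: [-28]
STORE_FAST s → s=-28. Stack: []
LOAD_FAST_LOAD_FAST s,b → push -28,1. Stack: [-28, 1]
BINARY_OP ^ → -28 ^ 1 = -27. Stack: [-27]
STORE_FAST p → p=-27. Stack: []
LOAD_FAST_LOAD_FAST a,p → push 21,-27. Stack: [21, -27]
BINARY_OP * → 21 * -27 = -567. Stack: [-567]
STORE_FAST p → p=-567. Stack: []
LOAD_FAST_LOAD_FAST s,p → push -28,-567. Stack: [-28, -567]
BINARY_OP % → -28 % -567 = -28. Stack: [-28]
RETURN_VALUE → return -28.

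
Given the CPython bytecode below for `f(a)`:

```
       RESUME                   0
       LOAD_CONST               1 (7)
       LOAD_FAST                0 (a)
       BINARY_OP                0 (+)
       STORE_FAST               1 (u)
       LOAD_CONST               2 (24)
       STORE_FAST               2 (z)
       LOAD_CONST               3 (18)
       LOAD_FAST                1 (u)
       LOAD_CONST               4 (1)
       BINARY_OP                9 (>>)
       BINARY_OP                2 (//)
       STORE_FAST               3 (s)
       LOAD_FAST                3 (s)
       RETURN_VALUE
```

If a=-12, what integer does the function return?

-6

LOAD_CONST → push 7. Stack: [7]
LOAD_FAST a → push -12. Stack: [7, -12]
BINARY_OP + → 7 + -12 = -5. Stack: [-5]
STORE_FAST u → u=-5. Stack: []
LOAD_CONST → push 24. Stack: [24]
STORE_FAST z → z=24. Stack: []
LOAD_CONST → push 18. Stack: [18]
LOAD_FAST u → push -5. Stack: [18, -5]
LOAD_CONST → push 1. Stack: [18, -5, 1]
BINARY_OP >> → -5 >> 1 = -3. Stack: [18, -3]
BINARY_OP // → 18 // -3 = -6. Stack: [-6]
STORE_FAST s → s=-6. Stack: []
LOAD_FAST s → push -6. Stack: [-6]
RETURN_VALUE → return -6.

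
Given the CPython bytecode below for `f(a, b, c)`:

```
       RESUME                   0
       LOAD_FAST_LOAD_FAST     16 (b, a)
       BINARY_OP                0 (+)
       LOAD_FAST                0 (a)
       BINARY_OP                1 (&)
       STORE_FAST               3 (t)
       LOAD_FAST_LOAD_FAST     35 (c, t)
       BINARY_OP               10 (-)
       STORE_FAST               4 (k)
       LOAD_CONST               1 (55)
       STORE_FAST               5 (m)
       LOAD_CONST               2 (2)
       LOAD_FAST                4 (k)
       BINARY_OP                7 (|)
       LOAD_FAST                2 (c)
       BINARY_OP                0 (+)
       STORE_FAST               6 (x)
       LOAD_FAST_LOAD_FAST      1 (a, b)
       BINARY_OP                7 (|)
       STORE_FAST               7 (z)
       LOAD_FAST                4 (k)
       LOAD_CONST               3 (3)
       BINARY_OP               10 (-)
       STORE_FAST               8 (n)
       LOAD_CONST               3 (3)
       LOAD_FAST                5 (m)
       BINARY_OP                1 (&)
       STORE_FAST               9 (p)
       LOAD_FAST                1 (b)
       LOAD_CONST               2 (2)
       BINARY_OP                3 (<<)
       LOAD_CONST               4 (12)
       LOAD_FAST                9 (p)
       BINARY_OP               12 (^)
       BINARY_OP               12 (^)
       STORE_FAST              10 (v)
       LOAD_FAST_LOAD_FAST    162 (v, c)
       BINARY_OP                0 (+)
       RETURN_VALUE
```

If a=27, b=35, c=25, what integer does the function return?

LOAD_FAST_LOAD_FAST b,a → push 35,27. Stack: [35, 27]
BINARY_OP + → 35 + 27 = 62. Stack: [62]
LOAD_FAST a → push 27. Stack: [62, 27]
BINARY_OP & → 62 & 27 = 26. Stack: [26]
STORE_FAST t → t=26. Stack: []
LOAD_FAST_LOAD_FAST c,t → push 25,26. Stack: [25, 26]
BINARY_OP - → 25 - 26 = -1. Stack: [-1]
STORE_FAST k → k=-1. Stack: []
LOAD_CONST → push 55. Stack: [55]
STORE_FAST m → m=55. Stack: []
LOAD_CONST → push 2. Stack: [2]
LOAD_FAST k → push -1. Stack: [2, -1]
BINARY_OP | → 2 | -1 = -1. Stack: [-1]
LOAD_FAST c → push 25. Stack: [-1, 25]
BINARY_OP + → -1 + 25 = 24. Stack: [24]
STORE_FAST x → x=24. Stack: []
LOAD_FAST_LOAD_FAST a,b → push 27,35. Stack: [27, 35]
BINARY_OP | → 27 | 35 = 59. Stack: [59]
STORE_FAST z → z=59. Stack: []
LOAD_FAST k → push -1. Stack: [-1]
LOAD_CONST → push 3. Stack: [-1, 3]
BINARY_OP - → -1 - 3 = -4. Stack: [-4]
STORE_FAST n → n=-4. Stack: []
LOAD_CONST → push 3. Stack: [3]
LOAD_FAST m → push 55. Stack: [3, 55]
BINARY_OP & → 3 & 55 = 3. Stack: [3]
STORE_FAST p → p=3. Stack: []
LOAD_FAST b → push 35. Stack: [35]
LOAD_CONST → push 2. Stack: [35, 2]
BINARY_OP << → 35 << 2 = 140. Stack: [140]
LOAD_CONST → push 12. Stack: [140, 12]
LOAD_FAST p → push 3. Stack: [140, 12, 3]
BINARY_OP ^ → 12 ^ 3 = 15. Stack: [140, 15]
BINARY_OP ^ → 140 ^ 15 = 131. Stack: [131]
STORE_FAST v → v=131. Stack: []
LOAD_FAST_LOAD_FAST v,c → push 131,25. Stack: [131, 25]
BINARY_OP + → 131 + 25 = 156. Stack: [156]
RETURN_VALUE → return 156.

156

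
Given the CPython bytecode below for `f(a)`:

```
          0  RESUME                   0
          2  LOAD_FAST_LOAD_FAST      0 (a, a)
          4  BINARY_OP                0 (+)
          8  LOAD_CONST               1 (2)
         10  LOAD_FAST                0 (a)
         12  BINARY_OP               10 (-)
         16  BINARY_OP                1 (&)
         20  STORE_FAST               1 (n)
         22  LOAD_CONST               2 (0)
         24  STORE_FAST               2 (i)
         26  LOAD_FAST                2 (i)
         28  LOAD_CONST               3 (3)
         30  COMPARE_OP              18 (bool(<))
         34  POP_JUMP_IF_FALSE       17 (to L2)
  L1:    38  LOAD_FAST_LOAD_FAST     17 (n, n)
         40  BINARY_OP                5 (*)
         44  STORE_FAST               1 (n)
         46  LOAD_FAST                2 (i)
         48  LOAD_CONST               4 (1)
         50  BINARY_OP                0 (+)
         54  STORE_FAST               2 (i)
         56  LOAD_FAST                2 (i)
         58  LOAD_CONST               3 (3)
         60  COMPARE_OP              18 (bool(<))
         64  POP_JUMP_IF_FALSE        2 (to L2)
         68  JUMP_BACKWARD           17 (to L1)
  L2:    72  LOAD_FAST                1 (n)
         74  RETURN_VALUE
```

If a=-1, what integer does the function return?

256

LOAD_FAST_LOAD_FAST a,a → push -1,-1. Stack: [-1, -1]
BINARY_OP + → -1 + -1 = -2. Stack: [-2]
LOAD_CONST → push 2. Stack: [-2, 2]
LOAD_FAST a → push -1. Stack: [-2, 2, -1]
BINARY_OP - → 2 - -1 = 3. Stack: [-2, 3]
BINARY_OP & → -2 & 3 = 2. Stack: [2]
STORE_FAST n → n=2. Stack: []
LOAD_CONST → push 0. Stack: [0]
STORE_FAST i → i=0. Stack: []
LOAD_FAST i → push 0. Stack: [0]
LOAD_CONST → push 3. Stack: [0, 3]
COMPARE_OP bool(<) → 0 vs 3 = True. Stack: [True]
POP_JUMP_IF_FALSE → pop True; no jump. Stack: []
LOAD_FAST_LOAD_FAST n,n → push 2,2. Stack: [2, 2]
BINARY_OP * → 2 * 2 = 4. Stack: [4]
STORE_FAST n → n=4. Stack: []
LOAD_FAST i → push 0. Stack: [0]
LOAD_CONST → push 1. Stack: [0, 1]
BINARY_OP + → 0 + 1 = 1. Stack: [1]
STORE_FAST i → i=1. Stack: []
LOAD_FAST i → push 1. Stack: [1]
LOAD_CONST → push 3. Stack: [1, 3]
COMPARE_OP bool(<) → 1 vs 3 = True. Stack: [True]
POP_JUMP_IF_FALSE → pop True; no jump. Stack: []
LOAD_FAST_LOAD_FAST n,n → push 4,4. Stack: [4, 4]
BINARY_OP * → 4 * 4 = 16. Stack: [16]
STORE_FAST n → n=16. Stack: []
LOAD_FAST i → push 1. Stack: [1]
LOAD_CONST → push 1. Stack: [1, 1]
BINARY_OP + → 1 + 1 = 2. Stack: [2]
STORE_FAST i → i=2. Stack: []
LOAD_FAST i → push 2. Stack: [2]
LOAD_CONST → push 3. Stack: [2, 3]
COMPARE_OP bool(<) → 2 vs 3 = True. Stack: [True]
POP_JUMP_IF_FALSE → pop True; no jump. Stack: []
LOAD_FAST_LOAD_FAST n,n → push 16,16. Stack: [16, 16]
BINARY_OP * → 16 * 16 = 256. Stack: [256]
STORE_FAST n → n=256. Stack: []
LOAD_FAST i → push 2. Stack: [2]
LOAD_CONST → push 1. Stack: [2, 1]
BINARY_OP + → 2 + 1 = 3. Stack: [3]
STORE_FAST i → i=3. Stack: []
LOAD_FAST i → push 3. Stack: [3]
LOAD_CONST → push 3. Stack: [3, 3]
COMPARE_OP bool(<) → 3 vs 3 = False. Stack: [False]
POP_JUMP_IF_FALSE → pop False; jump. Stack: []
LOAD_FAST n → push 256. Stack: [256]
RETURN_VALUE → return 256.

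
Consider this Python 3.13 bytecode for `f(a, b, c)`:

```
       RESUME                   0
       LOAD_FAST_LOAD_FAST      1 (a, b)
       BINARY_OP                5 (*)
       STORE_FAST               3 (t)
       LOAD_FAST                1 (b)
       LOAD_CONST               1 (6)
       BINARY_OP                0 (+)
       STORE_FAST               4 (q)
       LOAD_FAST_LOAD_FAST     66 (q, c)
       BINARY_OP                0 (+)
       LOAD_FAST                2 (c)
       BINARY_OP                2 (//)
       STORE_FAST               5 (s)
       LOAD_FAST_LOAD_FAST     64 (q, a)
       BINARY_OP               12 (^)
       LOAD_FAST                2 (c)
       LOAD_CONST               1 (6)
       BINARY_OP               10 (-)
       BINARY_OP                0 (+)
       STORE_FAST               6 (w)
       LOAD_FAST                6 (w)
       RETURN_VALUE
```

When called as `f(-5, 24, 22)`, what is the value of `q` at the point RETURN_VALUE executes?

30

LOAD_FAST_LOAD_FAST a,b → push -5,24. Stack: [-5, 24]
BINARY_OP * → -5 * 24 = -120. Stack: [-120]
STORE_FAST t → t=-120. Stack: []
LOAD_FAST b → push 24. Stack: [24]
LOAD_CONST → push 6. Stack: [24, 6]
BINARY_OP + → 24 + 6 = 30. Stack: [30]
STORE_FAST q → q=30. Stack: []
LOAD_FAST_LOAD_FAST q,c → push 30,22. Stack: [30, 22]
BINARY_OP + → 30 + 22 = 52. Stack: [52]
LOAD_FAST c → push 22. Stack: [52, 22]
BINARY_OP // → 52 // 22 = 2. Stack: [2]
STORE_FAST s → s=2. Stack: []
LOAD_FAST_LOAD_FAST q,a → push 30,-5. Stack: [30, -5]
BINARY_OP ^ → 30 ^ -5 = -27. Stack: [-27]
LOAD_FAST c → push 22. Stack: [-27, 22]
LOAD_CONST → push 6. Stack: [-27, 22, 6]
BINARY_OP - → 22 - 6 = 16. Stack: [-27, 16]
BINARY_OP + → -27 + 16 = -11. Stack: [-11]
STORE_FAST w → w=-11. Stack: []
LOAD_FAST w → push -11. Stack: [-11]
RETURN_VALUE → return -11.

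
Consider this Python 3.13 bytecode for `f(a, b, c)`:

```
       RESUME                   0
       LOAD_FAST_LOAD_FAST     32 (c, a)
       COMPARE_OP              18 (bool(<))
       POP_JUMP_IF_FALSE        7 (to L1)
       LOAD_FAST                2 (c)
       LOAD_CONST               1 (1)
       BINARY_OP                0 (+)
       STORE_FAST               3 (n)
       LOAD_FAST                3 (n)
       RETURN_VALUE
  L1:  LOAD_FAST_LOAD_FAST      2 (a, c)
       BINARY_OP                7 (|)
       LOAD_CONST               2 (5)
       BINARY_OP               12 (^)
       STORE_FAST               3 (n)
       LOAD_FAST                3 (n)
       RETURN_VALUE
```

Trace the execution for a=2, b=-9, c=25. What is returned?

LOAD_FAST_LOAD_FAST c,a → push 25,2. Stack: [25, 2]
COMPARE_OP bool(<) → 25 vs 2 = False. Stack: [False]
POP_JUMP_IF_FALSE → pop False; jump. Stack: []
LOAD_FAST_LOAD_FAST a,c → push 2,25. Stack: [2, 25]
BINARY_OP | → 2 | 25 = 27. Stack: [27]
LOAD_CONST → push 5. Stack: [27, 5]
BINARY_OP ^ → 27 ^ 5 = 30. Stack: [30]
STORE_FAST n → n=30. Stack: []
LOAD_FAST n → push 30. Stack: [30]
RETURN_VALUE → return 30.

30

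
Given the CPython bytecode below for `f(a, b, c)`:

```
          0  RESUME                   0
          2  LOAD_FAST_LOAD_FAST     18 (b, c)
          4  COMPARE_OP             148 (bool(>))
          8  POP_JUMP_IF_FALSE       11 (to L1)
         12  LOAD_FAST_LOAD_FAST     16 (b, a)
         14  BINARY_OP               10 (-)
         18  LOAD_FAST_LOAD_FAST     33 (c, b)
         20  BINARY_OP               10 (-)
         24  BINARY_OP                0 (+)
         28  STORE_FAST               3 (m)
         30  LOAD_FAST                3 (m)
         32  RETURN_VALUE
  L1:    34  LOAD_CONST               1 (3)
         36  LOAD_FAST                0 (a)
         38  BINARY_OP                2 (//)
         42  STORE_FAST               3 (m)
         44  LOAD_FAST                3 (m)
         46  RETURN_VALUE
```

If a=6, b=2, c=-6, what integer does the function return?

LOAD_FAST_LOAD_FAST b,c → push 2,-6. Stack: [2, -6]
COMPARE_OP bool(>) → 2 vs -6 = True. Stack: [True]
POP_JUMP_IF_FALSE → pop True; no jump. Stack: []
LOAD_FAST_LOAD_FAST b,a → push 2,6. Stack: [2, 6]
BINARY_OP - → 2 - 6 = -4. Stack: [-4]
LOAD_FAST_LOAD_FAST c,b → push -6,2. Stack: [-4, -6, 2]
BINARY_OP - → -6 - 2 = -8. Stack: [-4, -8]
BINARY_OP + → -4 + -8 = -12. Stack: [-12]
STORE_FAST m → m=-12. Stack: []
LOAD_FAST m → push -12. Stack: [-12]
RETURN_VALUE → return -12.

-12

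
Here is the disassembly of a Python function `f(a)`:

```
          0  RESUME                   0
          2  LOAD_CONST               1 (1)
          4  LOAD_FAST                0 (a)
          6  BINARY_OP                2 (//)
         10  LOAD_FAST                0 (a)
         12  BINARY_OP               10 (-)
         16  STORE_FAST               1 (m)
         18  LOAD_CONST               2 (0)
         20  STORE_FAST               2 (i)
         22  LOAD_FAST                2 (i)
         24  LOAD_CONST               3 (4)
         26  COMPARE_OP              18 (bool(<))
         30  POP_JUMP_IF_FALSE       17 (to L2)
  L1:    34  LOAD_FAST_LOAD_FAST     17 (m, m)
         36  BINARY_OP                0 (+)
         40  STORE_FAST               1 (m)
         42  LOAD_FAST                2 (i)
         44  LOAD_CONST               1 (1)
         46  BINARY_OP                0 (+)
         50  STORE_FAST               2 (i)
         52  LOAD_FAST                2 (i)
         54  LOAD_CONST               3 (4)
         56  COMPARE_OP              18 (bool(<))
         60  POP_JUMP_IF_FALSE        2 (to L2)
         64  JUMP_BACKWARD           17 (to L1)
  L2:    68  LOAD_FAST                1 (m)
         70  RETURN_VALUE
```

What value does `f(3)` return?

-48

LOAD_CONST → push 1. Stack: [1]
LOAD_FAST a → push 3. Stack: [1, 3]
BINARY_OP // → 1 // 3 = 0. Stack: [0]
LOAD_FAST a → push 3. Stack: [0, 3]
BINARY_OP - → 0 - 3 = -3. Stack: [-3]
STORE_FAST m → m=-3. Stack: []
LOAD_CONST → push 0. Stack: [0]
STORE_FAST i → i=0. Stack: []
LOAD_FAST i → push 0. Stack: [0]
LOAD_CONST → push 4. Stack: [0, 4]
COMPARE_OP bool(<) → 0 vs 4 = True. Stack: [True]
POP_JUMP_IF_FALSE → pop True; no jump. Stack: []
LOAD_FAST_LOAD_FAST m,m → push -3,-3. Stack: [-3, -3]
BINARY_OP + → -3 + -3 = -6. Stack: [-6]
STORE_FAST m → m=-6. Stack: []
LOAD_FAST i → push 0. Stack: [0]
LOAD_CONST → push 1. Stack: [0, 1]
BINARY_OP + → 0 + 1 = 1. Stack: [1]
STORE_FAST i → i=1. Stack: []
LOAD_FAST i → push 1. Stack: [1]
LOAD_CONST → push 4. Stack: [1, 4]
COMPARE_OP bool(<) → 1 vs 4 = True. Stack: [True]
POP_JUMP_IF_FALSE → pop True; no jump. Stack: []
LOAD_FAST_LOAD_FAST m,m → push -6,-6. Stack: [-6, -6]
BINARY_OP + → -6 + -6 = -12. Stack: [-12]
STORE_FAST m → m=-12. Stack: []
LOAD_FAST i → push 1. Stack: [1]
LOAD_CONST → push 1. Stack: [1, 1]
BINARY_OP + → 1 + 1 = 2. Stack: [2]
STORE_FAST i → i=2. Stack: []
LOAD_FAST i → push 2. Stack: [2]
LOAD_CONST → push 4. Stack: [2, 4]
COMPARE_OP bool(<) → 2 vs 4 = True. Stack: [True]
POP_JUMP_IF_FALSE → pop True; no jump. Stack: []
LOAD_FAST_LOAD_FAST m,m → push -12,-12. Stack: [-12, -12]
BINARY_OP + → -12 + -12 = -24. Stack: [-24]
STORE_FAST m → m=-24. Stack: []
LOAD_FAST i → push 2. Stack: [2]
LOAD_CONST → push 1. Stack: [2, 1]
BINARY_OP + → 2 + 1 = 3. Stack: [3]
STORE_FAST i → i=3. Stack: []
LOAD_FAST i → push 3. Stack: [3]
LOAD_CONST → push 4. Stack: [3, 4]
COMPARE_OP bool(<) → 3 vs 4 = True. Stack: [True]
POP_JUMP_IF_FALSE → pop True; no jump. Stack: []
LOAD_FAST_LOAD_FAST m,m → push -24,-24. Stack: [-24, -24]
BINARY_OP + → -24 + -24 = -48. Stack: [-48]
STORE_FAST m → m=-48. Stack: []
LOAD_FAST i → push 3. Stack: [3]
LOAD_CONST → push 1. Stack: [3, 1]
BINARY_OP + → 3 + 1 = 4. Stack: [4]
STORE_FAST i → i=4. Stack: []
LOAD_FAST i → push 4. Stack: [4]
LOAD_CONST → push 4. Stack: [4, 4]
COMPARE_OP bool(<) → 4 vs 4 = False. Stack: [False]
POP_JUMP_IF_FALSE → pop False; jump. Stack: []
LOAD_FAST m → push -48. Stack: [-48]
RETURN_VALUE → return -48.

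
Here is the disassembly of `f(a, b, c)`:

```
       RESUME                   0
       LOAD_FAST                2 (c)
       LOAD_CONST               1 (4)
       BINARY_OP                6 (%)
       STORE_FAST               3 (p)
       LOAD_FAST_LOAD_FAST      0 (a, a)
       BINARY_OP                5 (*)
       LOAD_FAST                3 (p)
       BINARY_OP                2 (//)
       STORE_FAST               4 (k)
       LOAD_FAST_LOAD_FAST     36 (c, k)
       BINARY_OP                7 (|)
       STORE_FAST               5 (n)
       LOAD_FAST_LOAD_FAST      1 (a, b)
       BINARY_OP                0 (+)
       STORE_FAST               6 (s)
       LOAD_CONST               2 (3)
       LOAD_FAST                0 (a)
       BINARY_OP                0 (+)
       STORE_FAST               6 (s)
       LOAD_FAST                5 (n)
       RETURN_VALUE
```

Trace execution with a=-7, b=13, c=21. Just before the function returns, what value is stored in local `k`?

49

LOAD_FAST c → push 21. Stack: [21]
LOAD_CONST → push 4. Stack: [21, 4]
BINARY_OP % → 21 % 4 = 1. Stack: [1]
STORE_FAST p → p=1. Stack: []
LOAD_FAST_LOAD_FAST a,a → push -7,-7. Stack: [-7, -7]
BINARY_OP * → -7 * -7 = 49. Stack: [49]
LOAD_FAST p → push 1. Stack: [49, 1]
BINARY_OP // → 49 // 1 = 49. Stack: [49]
STORE_FAST k → k=49. Stack: []
LOAD_FAST_LOAD_FAST c,k → push 21,49. Stack: [21, 49]
BINARY_OP | → 21 | 49 = 53. Stack: [53]
STORE_FAST n → n=53. Stack: []
LOAD_FAST_LOAD_FAST a,b → push -7,13. Stack: [-7, 13]
BINARY_OP + → -7 + 13 = 6. Stack: [6]
STORE_FAST s → s=6. Stack: []
LOAD_CONST → push 3. Stack: [3]
LOAD_FAST a → push -7. Stack: [3, -7]
BINARY_OP + → 3 + -7 = -4. Stack: [-4]
STORE_FAST s → s=-4. Stack: []
LOAD_FAST n → push 53. Stack: [53]
RETURN_VALUE → return 53.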